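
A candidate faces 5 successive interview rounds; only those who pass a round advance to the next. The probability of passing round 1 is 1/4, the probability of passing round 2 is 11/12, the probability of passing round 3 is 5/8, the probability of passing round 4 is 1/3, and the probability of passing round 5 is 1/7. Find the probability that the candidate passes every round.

55/8064

Each stage is reached only if all earlier stages succeed, so
P = 1/4 × 11/12 × 5/8 × 1/3 × 1/7 = 55/8064.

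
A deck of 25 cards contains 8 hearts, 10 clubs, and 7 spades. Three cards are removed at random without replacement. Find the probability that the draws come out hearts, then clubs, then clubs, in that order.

6/115

Chain rule:
P = 8/25 × 10/24 × 9/23 = 720/13800 = 6/115.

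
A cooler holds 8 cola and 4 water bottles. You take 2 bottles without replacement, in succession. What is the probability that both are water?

1/11

P(all water) = 4/12 × 3/11 = 12/132 = 1/11.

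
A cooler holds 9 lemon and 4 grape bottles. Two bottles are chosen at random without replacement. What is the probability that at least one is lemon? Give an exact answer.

P(no lemon) = 4/13 × 3/12 = 12/156 = 1/13.
P(at least one) = 1 − 1/13 = 12/13.

12/13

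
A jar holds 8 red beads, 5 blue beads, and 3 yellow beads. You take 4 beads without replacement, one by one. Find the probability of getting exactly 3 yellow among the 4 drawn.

One ordering (yellow drawn first) has probability 3/16 × 2/15 × 1/14 × 13/13 = 78/43680 = 1/560.
There are C(4,3) = 4 such orderings, each equally likely, so P = 4 × 1/560 = 1/140.

1/140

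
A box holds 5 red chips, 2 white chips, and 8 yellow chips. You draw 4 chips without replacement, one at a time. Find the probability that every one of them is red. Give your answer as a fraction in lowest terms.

1/273

P(all red) = 5/15 × 4/14 × 3/13 × 2/12 = 120/32760 = 1/273.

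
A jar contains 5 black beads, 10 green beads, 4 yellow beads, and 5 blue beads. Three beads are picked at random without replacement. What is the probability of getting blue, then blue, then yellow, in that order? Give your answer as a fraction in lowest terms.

5/759

Each draw changes the counts, so multiply the conditional probabilities along the sequence:
P = 5/24 × 4/23 × 4/22 = 80/12144 = 5/759.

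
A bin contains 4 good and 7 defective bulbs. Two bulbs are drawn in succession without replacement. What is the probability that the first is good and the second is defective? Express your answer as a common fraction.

Multiply the probability of each draw given the previous ones:
P = 4/11 × 7/10 = 28/110 = 14/55.

14/55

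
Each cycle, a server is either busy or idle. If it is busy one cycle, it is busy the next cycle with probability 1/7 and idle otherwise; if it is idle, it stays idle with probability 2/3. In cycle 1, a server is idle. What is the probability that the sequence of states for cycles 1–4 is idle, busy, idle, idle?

4/21

Cycle 1 is given. For each transition, use the conditional probability from the current state:
P(busy | idle) = 1/3; P(idle | busy) = 6/7; P(idle | idle) = 2/3.
P = 1/3 × 6/7 × 2/3 = 12/63 = 4/21.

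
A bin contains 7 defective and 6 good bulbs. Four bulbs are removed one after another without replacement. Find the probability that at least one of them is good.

136/143

P(no good) = 7/13 × 6/12 × 5/11 × 4/10 = 840/17160 = 7/143.
P(at least one) = 1 − 7/143 = 136/143.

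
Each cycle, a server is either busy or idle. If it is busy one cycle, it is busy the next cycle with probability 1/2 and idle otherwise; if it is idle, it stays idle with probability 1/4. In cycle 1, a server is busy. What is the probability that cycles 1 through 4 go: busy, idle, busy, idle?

Cycle 1 is given. For each transition, use the conditional probability from the current state:
P(idle | busy) = 1/2; P(busy | idle) = 3/4; P(idle | busy) = 1/2.
P = 1/2 × 3/4 × 1/2 = 3/16.

3/16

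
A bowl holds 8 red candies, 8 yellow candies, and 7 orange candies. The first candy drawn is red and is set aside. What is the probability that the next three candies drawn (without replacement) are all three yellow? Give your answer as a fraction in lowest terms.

With the first candy removed, 8 yellow remain out of 22.
P = 8/22 × 7/21 × 6/20 = 336/9240 = 2/55.

2/55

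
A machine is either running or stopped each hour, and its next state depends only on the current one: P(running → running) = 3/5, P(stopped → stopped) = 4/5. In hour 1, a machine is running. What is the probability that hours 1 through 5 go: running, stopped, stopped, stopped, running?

32/625

Hour 1 is given. For each transition, use the conditional probability from the current state:
P(stopped | running) = 2/5; P(stopped | stopped) = 4/5; P(stopped | stopped) = 4/5; P(running | stopped) = 1/5.
P = 2/5 × 4/5 × 4/5 × 1/5 = 32/625.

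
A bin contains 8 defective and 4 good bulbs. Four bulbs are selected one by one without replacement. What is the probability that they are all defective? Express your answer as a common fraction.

P = 8/12 × 7/11 × 6/10 × 5/9 = 1680/11880 = 14/99.

14/99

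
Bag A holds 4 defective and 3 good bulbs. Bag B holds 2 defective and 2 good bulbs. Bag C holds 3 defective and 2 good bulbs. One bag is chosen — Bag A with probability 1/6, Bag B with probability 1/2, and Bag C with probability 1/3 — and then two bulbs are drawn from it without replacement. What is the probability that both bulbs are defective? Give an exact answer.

From Bag A: P(both defective) = (4/7)(3/6) = 2/7.
From Bag B: P(both defective) = (2/4)(1/3) = 1/6.
From Bag C: P(both defective) = (3/5)(2/4) = 3/10.
Total probability = (1/6)(2/7) + (1/2)(1/6) + (1/3)(3/10) = 97/420.

97/420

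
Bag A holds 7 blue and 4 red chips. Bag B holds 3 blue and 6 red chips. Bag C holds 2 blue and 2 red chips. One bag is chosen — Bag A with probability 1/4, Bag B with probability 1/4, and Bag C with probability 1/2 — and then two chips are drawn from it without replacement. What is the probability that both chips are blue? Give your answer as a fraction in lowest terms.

From Bag A: P(both blue) = (7/11)(6/10) = 21/55.
From Bag B: P(both blue) = (3/9)(2/8) = 1/12.
From Bag C: P(both blue) = (2/4)(1/3) = 1/6.
Total probability = (1/4)(21/55) + (1/4)(1/12) + (1/2)(1/6) = 527/2640.

527/2640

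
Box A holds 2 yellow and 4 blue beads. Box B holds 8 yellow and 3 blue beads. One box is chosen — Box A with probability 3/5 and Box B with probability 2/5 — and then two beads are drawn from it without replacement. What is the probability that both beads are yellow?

67/275

From Box A: P(both yellow) = (2/6)(1/5) = 1/15.
From Box B: P(both yellow) = (8/11)(7/10) = 28/55.
Total probability = (3/5)(1/15) + (2/5)(28/55) = 67/275.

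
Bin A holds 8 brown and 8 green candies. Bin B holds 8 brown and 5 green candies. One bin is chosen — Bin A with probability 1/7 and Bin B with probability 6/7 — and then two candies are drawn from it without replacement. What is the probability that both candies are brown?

From Bin A: P(both brown) = (8/16)(7/15) = 7/30.
From Bin B: P(both brown) = (8/13)(7/12) = 14/39.
Total probability = (1/7)(7/30) + (6/7)(14/39) = 133/390.

133/390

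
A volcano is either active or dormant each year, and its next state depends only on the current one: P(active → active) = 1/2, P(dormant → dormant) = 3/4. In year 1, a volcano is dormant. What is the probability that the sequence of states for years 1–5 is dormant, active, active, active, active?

1/32

Year 1 is given. For each transition, use the conditional probability from the current state:
P(active | dormant) = 1/4; P(active | active) = 1/2; P(active | active) = 1/2; P(active | active) = 1/2.
P = 1/4 × 1/2 × 1/2 × 1/2 = 1/32.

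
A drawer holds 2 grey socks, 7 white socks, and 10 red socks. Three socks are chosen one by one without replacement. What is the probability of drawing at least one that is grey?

17/57

P(no grey) = 17/19 × 16/18 × 15/17 = 4080/5814 = 40/57.
P(at least one) = 1 − 40/57 = 17/57.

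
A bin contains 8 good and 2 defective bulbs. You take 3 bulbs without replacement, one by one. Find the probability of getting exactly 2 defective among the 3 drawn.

One ordering (defective drawn first) has probability 2/10 × 1/9 × 8/8 = 16/720 = 1/45.
There are C(3,2) = 3 such orderings, each equally likely, so P = 3 × 1/45 = 1/15.

1/15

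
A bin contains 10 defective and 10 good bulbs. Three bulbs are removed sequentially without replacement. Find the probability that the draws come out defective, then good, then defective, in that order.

Each draw changes the counts, so multiply the conditional probabilities along the sequence:
P = 10/20 × 10/19 × 9/18 = 900/6840 = 5/38.

5/38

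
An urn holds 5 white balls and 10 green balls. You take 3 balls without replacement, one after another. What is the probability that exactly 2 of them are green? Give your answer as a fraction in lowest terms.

One ordering (green drawn first) has probability 10/15 × 9/14 × 5/13 = 450/2730 = 15/91.
There are C(3,2) = 3 such orderings, each equally likely, so P = 3 × 15/91 = 45/91.

45/91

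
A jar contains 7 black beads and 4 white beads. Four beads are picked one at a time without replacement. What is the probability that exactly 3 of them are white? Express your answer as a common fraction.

14/165

One ordering (white drawn first) has probability 4/11 × 3/10 × 2/9 × 7/8 = 168/7920 = 7/330.
There are C(4,3) = 4 such orderings, each equally likely, so P = 4 × 7/330 = 14/165.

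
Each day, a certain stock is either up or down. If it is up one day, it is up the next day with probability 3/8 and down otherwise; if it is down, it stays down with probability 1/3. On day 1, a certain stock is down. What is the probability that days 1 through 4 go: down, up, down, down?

Day 1 is given. For each transition, use the conditional probability from the current state:
P(up | down) = 2/3; P(down | up) = 5/8; P(down | down) = 1/3.
P = 2/3 × 5/8 × 1/3 = 10/72 = 5/36.

5/36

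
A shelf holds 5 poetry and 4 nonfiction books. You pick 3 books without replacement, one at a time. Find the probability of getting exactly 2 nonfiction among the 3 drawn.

One ordering (nonfiction drawn first) has probability 4/9 × 3/8 × 5/7 = 60/504 = 5/42.
There are C(3,2) = 3 such orderings, each equally likely, so P = 3 × 5/42 = 5/14.

5/14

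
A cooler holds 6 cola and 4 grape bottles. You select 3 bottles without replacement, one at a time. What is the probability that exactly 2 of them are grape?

3/10

One ordering (grape drawn first) has probability 4/10 × 3/9 × 6/8 = 72/720 = 1/10.
There are C(3,2) = 3 such orderings, each equally likely, so P = 3 × 1/10 = 3/10.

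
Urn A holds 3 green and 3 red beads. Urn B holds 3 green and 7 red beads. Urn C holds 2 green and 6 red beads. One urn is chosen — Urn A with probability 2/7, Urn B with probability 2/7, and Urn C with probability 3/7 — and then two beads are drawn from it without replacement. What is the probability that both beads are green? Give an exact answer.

269/2940

From Urn A: P(both green) = (3/6)(2/5) = 1/5.
From Urn B: P(both green) = (3/10)(2/9) = 1/15.
From Urn C: P(both green) = (2/8)(1/7) = 1/28.
Total probability = (2/7)(1/5) + (2/7)(1/15) + (3/7)(1/28) = 269/2940.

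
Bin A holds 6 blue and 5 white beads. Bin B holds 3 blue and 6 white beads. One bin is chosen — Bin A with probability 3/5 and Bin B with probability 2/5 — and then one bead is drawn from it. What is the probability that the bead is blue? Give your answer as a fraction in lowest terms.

76/165

From Bin A: P(blue) = 6/11.
From Bin B: P(blue) = 3/9.
Total probability = (3/5)(6/11) + (2/5)(3/9) = 76/165.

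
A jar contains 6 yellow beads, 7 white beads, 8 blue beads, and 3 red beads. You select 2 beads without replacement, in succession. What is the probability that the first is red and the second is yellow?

Each draw changes the counts, so multiply the conditional probabilities along the sequence:
P = 3/24 × 6/23 = 18/552 = 3/92.

3/92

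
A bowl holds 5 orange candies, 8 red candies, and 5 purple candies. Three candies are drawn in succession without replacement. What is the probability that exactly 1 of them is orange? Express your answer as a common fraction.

65/136

One ordering (orange drawn first) has probability 5/18 × 13/17 × 12/16 = 780/4896 = 65/408.
There are C(3,1) = 3 such orderings, each equally likely, so P = 3 × 65/408 = 65/136.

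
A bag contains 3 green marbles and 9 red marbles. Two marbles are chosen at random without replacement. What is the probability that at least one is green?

P(no green) = 9/12 × 8/11 = 72/132 = 6/11.
P(at least one) = 1 − 6/11 = 5/11.

5/11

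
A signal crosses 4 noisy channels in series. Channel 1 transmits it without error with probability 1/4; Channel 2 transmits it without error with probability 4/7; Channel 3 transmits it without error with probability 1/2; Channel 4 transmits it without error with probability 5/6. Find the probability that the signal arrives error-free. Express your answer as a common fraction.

5/84

Multiplying along the chain,
P = 1/4 × 4/7 × 1/2 × 5/6 = 20/336 = 5/84.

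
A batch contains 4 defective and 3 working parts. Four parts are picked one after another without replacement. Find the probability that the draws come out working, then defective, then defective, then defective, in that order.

Each draw changes the counts, so multiply the conditional probabilities along the sequence:
P = 3/7 × 4/6 × 3/5 × 2/4 = 72/840 = 3/35.

3/35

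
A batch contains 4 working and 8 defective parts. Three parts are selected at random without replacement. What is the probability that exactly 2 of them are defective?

One ordering (defective drawn first) has probability 8/12 × 7/11 × 4/10 = 224/1320 = 28/165.
There are C(3,2) = 3 such orderings, each equally likely, so P = 3 × 28/165 = 28/55.

28/55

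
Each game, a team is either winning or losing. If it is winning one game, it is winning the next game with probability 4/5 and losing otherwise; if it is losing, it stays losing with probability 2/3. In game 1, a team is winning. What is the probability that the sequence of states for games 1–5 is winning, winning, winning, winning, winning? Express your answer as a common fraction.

Game 1 is given. For each transition, use the conditional probability from the current state:
P(winning | winning) = 4/5; P(winning | winning) = 4/5; P(winning | winning) = 4/5; P(winning | winning) = 4/5.
P = 4/5 × 4/5 × 4/5 × 4/5 = 256/625.

256/625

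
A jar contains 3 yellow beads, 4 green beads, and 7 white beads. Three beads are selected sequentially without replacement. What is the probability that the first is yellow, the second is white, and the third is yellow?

1/52

Chain rule:
P = 3/14 × 7/13 × 2/12 = 42/2184 = 1/52.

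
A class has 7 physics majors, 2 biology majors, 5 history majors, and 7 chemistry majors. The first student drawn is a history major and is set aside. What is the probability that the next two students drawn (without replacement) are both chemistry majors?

21/190

After the first draw, 7 of the remaining 20 students are chemistry majors.
P = 7/20 × 6/19 = 42/380 = 21/190.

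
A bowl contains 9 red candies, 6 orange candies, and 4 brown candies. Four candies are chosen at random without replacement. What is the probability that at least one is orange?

P(no orange) = 13/19 × 12/18 × 11/17 × 10/16 = 17160/93024 = 715/3876.
P(at least one) = 1 − 715/3876 = 3161/3876.

3161/3876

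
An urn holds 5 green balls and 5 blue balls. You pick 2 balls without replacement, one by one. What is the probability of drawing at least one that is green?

7/9

P(no green) = 5/10 × 4/9 = 20/90 = 2/9.
P(at least one) = 1 − 2/9 = 7/9.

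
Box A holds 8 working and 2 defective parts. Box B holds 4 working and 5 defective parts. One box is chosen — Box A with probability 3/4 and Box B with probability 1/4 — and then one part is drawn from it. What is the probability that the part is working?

32/45

From Box A: P(working) = 8/10.
From Box B: P(working) = 4/9.
Total probability = (3/4)(8/10) + (1/4)(4/9) = 32/45.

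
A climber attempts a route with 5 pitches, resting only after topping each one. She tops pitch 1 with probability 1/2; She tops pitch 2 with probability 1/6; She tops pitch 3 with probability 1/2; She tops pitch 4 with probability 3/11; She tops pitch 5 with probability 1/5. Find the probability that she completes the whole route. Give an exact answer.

Each stage is reached only if all earlier stages succeed, so
P = 1/2 × 1/6 × 1/2 × 3/11 × 1/5 = 3/1320 = 1/440.

1/440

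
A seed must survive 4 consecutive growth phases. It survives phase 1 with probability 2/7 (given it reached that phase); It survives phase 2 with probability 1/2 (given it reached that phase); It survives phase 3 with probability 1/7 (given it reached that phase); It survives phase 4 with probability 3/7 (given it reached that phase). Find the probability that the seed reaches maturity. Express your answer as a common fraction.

3/343

Each stage is reached only if all earlier stages succeed, so
P = 2/7 × 1/2 × 1/7 × 3/7 = 6/686 = 3/343.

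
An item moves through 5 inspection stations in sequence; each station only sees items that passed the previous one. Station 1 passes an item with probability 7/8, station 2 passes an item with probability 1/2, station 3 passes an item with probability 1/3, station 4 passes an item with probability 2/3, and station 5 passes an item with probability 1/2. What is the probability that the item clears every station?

7/144

The events are sequential, so multiply the conditional probabilities:
P = 7/8 × 1/2 × 1/3 × 2/3 × 1/2 = 14/288 = 7/144.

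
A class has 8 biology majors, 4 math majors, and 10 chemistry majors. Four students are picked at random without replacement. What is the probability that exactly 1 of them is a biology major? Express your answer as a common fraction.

416/1045

One ordering (a biology major drawn first) has probability 8/22 × 14/21 × 13/20 × 12/19 = 17472/175560 = 104/1045.
There are C(4,1) = 4 such orderings, each equally likely, so P = 4 × 104/1045 = 416/1045.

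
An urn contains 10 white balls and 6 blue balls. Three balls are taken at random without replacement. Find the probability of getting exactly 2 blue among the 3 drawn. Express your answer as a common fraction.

One ordering (blue drawn first) has probability 6/16 × 5/15 × 10/14 = 300/3360 = 5/56.
There are C(3,2) = 3 such orderings, each equally likely, so P = 3 × 5/56 = 15/56.

15/56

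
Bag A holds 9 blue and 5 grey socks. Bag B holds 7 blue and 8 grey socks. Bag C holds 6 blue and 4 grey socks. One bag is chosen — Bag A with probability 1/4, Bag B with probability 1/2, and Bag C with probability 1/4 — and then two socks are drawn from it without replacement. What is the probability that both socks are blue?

From Bag A: P(both blue) = (9/14)(8/13) = 36/91.
From Bag B: P(both blue) = (7/15)(6/14) = 1/5.
From Bag C: P(both blue) = (6/10)(5/9) = 1/3.
Total probability = (1/4)(36/91) + (1/2)(1/5) + (1/4)(1/3) = 1541/5460.

1541/5460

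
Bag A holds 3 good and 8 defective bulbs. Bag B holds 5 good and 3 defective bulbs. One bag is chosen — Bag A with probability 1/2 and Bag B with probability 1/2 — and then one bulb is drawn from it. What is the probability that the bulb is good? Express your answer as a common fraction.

From Bag A: P(good) = 3/11.
From Bag B: P(good) = 5/8.
Total probability = (1/2)(3/11) + (1/2)(5/8) = 79/176.

79/176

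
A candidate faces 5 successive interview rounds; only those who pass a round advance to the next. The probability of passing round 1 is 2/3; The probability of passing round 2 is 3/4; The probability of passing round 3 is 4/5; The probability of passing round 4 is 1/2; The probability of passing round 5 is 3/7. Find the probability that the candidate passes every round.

The events are sequential, so multiply the conditional probabilities:
P = 2/3 × 3/4 × 4/5 × 1/2 × 3/7 = 72/840 = 3/35.

3/35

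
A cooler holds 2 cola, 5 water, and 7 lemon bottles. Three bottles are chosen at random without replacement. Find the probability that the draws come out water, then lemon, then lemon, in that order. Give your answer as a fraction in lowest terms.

5/52

Multiply the probability of each draw given the previous ones:
P = 5/14 × 7/13 × 6/12 = 210/2184 = 5/52.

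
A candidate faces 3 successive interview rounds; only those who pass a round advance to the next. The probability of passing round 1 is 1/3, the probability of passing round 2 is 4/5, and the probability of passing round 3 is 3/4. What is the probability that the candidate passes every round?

The events are sequential, so multiply the conditional probabilities:
P = 1/3 × 4/5 × 3/4 = 12/60 = 1/5.

1/5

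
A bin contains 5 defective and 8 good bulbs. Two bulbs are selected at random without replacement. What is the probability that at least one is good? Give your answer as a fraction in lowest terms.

P(no good) = 5/13 × 4/12 = 20/156 = 5/39.
P(at least one) = 1 − 5/39 = 34/39.

34/39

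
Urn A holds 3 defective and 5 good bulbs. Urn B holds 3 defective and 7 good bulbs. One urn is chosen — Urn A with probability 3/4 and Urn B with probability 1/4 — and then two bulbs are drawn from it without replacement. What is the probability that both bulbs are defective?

From Urn A: P(both defective) = (3/8)(2/7) = 3/28.
From Urn B: P(both defective) = (3/10)(2/9) = 1/15.
Total probability = (3/4)(3/28) + (1/4)(1/15) = 163/1680.

163/1680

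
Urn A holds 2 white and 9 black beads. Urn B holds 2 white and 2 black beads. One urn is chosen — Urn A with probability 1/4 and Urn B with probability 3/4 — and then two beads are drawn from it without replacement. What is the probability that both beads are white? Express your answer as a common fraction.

From Urn A: P(both white) = (2/11)(1/10) = 1/55.
From Urn B: P(both white) = (2/4)(1/3) = 1/6.
Total probability = (1/4)(1/55) + (3/4)(1/6) = 57/440.

57/440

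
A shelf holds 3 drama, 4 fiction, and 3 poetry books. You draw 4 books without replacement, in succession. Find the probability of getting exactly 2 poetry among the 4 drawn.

3/10

One ordering (poetry drawn first) has probability 3/10 × 2/9 × 7/8 × 6/7 = 252/5040 = 1/20.
There are C(4,2) = 6 such orderings, each equally likely, so P = 6 × 1/20 = 3/10.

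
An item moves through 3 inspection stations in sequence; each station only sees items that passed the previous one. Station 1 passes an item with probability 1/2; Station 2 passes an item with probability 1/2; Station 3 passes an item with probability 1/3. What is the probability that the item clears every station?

1/12

The events are sequential, so multiply the conditional probabilities:
P = 1/2 × 1/2 × 1/3 = 1/12.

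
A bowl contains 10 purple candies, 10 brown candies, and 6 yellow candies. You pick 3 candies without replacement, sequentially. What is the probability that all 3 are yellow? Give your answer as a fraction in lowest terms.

P(every draw is yellow) = 6/26 × 5/25 × 4/24 = 120/15600 = 1/130.

1/130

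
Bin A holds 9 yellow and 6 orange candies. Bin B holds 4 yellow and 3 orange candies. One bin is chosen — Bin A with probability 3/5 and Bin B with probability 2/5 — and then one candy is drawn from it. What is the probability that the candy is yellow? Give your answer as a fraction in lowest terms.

103/175

From Bin A: P(yellow) = 9/15.
From Bin B: P(yellow) = 4/7.
Total probability = (3/5)(9/15) + (2/5)(4/7) = 103/175.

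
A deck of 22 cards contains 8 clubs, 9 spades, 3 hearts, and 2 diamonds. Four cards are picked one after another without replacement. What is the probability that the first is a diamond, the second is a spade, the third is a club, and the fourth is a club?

Each draw changes the counts, so multiply the conditional probabilities along the sequence:
P = 2/22 × 9/21 × 8/20 × 7/19 = 1008/175560 = 6/1045.

6/1045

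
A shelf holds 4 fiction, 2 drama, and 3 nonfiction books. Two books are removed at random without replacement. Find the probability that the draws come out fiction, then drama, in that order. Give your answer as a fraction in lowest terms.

1/9

Each draw changes the counts, so multiply the conditional probabilities along the sequence:
P = 4/9 × 2/8 = 8/72 = 1/9.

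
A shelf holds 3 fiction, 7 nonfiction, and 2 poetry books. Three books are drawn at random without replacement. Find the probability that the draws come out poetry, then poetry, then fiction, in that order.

1/220

Chain rule:
P = 2/12 × 1/11 × 3/10 = 6/1320 = 1/220.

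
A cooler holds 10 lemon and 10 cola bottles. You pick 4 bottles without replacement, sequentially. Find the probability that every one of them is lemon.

14/323

P = 10/20 × 9/19 × 8/18 × 7/17 = 5040/116280 = 14/323.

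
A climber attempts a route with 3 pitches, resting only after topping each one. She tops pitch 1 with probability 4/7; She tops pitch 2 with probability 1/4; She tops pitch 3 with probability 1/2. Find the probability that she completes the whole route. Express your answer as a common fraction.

1/14

The events are sequential, so multiply the conditional probabilities:
P = 4/7 × 1/4 × 1/2 = 4/56 = 1/14.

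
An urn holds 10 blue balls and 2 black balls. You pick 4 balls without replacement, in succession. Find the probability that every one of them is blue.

14/33

P(all blue) = 10/12 × 9/11 × 8/10 × 7/9 = 5040/11880 = 14/33.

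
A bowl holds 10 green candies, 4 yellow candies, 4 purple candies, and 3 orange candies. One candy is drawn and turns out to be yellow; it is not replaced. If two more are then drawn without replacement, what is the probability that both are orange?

With the first candy removed, 3 orange remain out of 20.
P = 3/20 × 2/19 = 6/380 = 3/190.

3/190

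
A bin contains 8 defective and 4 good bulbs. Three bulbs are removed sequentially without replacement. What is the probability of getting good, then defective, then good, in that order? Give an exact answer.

4/55

Chain rule:
P = 4/12 × 8/11 × 3/10 = 96/1320 = 4/55.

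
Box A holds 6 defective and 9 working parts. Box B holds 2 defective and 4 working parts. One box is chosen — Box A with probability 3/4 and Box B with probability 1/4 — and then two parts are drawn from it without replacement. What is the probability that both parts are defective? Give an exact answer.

13/105

From Box A: P(both defective) = (6/15)(5/14) = 1/7.
From Box B: P(both defective) = (2/6)(1/5) = 1/15.
Total probability = (3/4)(1/7) + (1/4)(1/15) = 13/105.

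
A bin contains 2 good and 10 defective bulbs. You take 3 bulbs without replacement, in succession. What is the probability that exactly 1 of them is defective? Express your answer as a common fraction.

1/22

One ordering (defective drawn first) has probability 10/12 × 2/11 × 1/10 = 20/1320 = 1/66.
There are C(3,1) = 3 such orderings, each equally likely, so P = 3 × 1/66 = 1/22.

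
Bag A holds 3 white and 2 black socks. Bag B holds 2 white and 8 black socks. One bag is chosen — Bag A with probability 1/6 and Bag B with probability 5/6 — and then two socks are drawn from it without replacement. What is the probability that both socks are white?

From Bag A: P(both white) = (3/5)(2/4) = 3/10.
From Bag B: P(both white) = (2/10)(1/9) = 1/45.
Total probability = (1/6)(3/10) + (5/6)(1/45) = 37/540.

37/540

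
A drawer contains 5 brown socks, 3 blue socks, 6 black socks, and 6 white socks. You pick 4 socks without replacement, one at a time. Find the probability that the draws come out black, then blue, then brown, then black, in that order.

Chain rule:
P = 6/20 × 3/19 × 5/18 × 5/17 = 450/116280 = 5/1292.

5/1292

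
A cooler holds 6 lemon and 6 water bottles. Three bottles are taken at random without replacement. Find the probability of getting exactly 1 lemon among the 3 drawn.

One ordering (lemon drawn first) has probability 6/12 × 6/11 × 5/10 = 180/1320 = 3/22.
There are C(3,1) = 3 such orderings, each equally likely, so P = 3 × 3/22 = 9/22.

9/22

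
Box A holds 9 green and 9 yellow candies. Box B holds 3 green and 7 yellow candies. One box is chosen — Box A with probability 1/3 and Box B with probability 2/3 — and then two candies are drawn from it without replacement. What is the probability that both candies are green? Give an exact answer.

94/765

From Box A: P(both green) = (9/18)(8/17) = 4/17.
From Box B: P(both green) = (3/10)(2/9) = 1/15.
Total probability = (1/3)(4/17) + (2/3)(1/15) = 94/765.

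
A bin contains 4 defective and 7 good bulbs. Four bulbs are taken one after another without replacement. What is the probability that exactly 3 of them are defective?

14/165

One ordering (defective drawn first) has probability 4/11 × 3/10 × 2/9 × 7/8 = 168/7920 = 7/330.
There are C(4,3) = 4 such orderings, each equally likely, so P = 4 × 7/330 = 14/165.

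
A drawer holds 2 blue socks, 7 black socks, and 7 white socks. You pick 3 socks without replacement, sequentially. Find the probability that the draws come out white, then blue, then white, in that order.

Each draw changes the counts, so multiply the conditional probabilities along the sequence:
P = 7/16 × 2/15 × 6/14 = 84/3360 = 1/40.

1/40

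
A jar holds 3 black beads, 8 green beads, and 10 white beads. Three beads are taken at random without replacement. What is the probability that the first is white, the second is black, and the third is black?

1/133

Chain rule:
P = 10/21 × 3/20 × 2/19 = 60/7980 = 1/133.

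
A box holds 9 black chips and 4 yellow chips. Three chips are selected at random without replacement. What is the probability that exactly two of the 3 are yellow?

27/143

One ordering (yellow drawn first) has probability 4/13 × 3/12 × 9/11 = 108/1716 = 9/143.
There are C(3,2) = 3 such orderings, each equally likely, so P = 3 × 9/143 = 27/143.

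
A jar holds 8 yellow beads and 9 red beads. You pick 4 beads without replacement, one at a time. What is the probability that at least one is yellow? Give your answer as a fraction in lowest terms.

P(no yellow) = 9/17 × 8/16 × 7/15 × 6/14 = 3024/57120 = 9/170.
P(at least one) = 1 − 9/170 = 161/170.

161/170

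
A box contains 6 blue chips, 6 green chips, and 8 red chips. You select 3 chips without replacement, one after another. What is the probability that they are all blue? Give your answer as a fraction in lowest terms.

1/57

P(every draw is blue) = 6/20 × 5/19 × 4/18 = 120/6840 = 1/57.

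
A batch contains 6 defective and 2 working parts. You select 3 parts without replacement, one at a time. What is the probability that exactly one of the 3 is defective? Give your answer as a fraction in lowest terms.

3/28

One ordering (defective drawn first) has probability 6/8 × 2/7 × 1/6 = 12/336 = 1/28.
There are C(3,1) = 3 such orderings, each equally likely, so P = 3 × 1/28 = 3/28.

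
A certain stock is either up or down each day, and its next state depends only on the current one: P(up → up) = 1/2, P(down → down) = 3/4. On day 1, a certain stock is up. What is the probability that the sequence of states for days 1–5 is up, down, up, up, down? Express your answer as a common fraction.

1/32

Day 1 is given. For each transition, use the conditional probability from the current state:
P(down | up) = 1/2; P(up | down) = 1/4; P(up | up) = 1/2; P(down | up) = 1/2.
P = 1/2 × 1/4 × 1/2 × 1/2 = 1/32.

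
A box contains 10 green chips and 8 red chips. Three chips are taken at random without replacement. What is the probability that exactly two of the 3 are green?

15/34

One ordering (green drawn first) has probability 10/18 × 9/17 × 8/16 = 720/4896 = 5/34.
There are C(3,2) = 3 such orderings, each equally likely, so P = 3 × 5/34 = 15/34.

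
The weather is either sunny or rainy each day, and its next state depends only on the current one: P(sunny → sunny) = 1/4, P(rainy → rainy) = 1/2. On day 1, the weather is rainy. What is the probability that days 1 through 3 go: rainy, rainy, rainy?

Day 1 is given. For each transition, use the conditional probability from the current state:
P(rainy | rainy) = 1/2; P(rainy | rainy) = 1/2.
P = 1/2 × 1/2 = 1/4.

1/4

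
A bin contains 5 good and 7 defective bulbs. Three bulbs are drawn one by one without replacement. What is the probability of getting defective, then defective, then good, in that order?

Each draw changes the counts, so multiply the conditional probabilities along the sequence:
P = 7/12 × 6/11 × 5/10 = 210/1320 = 7/44.

7/44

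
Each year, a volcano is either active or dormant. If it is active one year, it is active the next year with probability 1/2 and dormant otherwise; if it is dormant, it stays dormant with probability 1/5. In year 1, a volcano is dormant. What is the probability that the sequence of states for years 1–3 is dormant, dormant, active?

4/25

Year 1 is given. For each transition, use the conditional probability from the current state:
P(dormant | dormant) = 1/5; P(active | dormant) = 4/5.
P = 1/5 × 4/5 = 4/25.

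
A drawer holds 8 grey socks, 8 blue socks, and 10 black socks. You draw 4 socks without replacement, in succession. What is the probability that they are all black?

P(all black) = 10/26 × 9/25 × 8/24 × 7/23 = 5040/358800 = 21/1495.

21/1495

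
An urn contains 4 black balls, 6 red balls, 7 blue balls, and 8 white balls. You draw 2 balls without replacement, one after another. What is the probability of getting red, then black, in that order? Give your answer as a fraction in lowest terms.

1/25

Chain rule:
P = 6/25 × 4/24 = 24/600 = 1/25.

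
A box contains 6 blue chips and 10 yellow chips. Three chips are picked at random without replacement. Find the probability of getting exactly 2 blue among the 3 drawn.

One ordering (blue drawn first) has probability 6/16 × 5/15 × 10/14 = 300/3360 = 5/56.
There are C(3,2) = 3 such orderings, each equally likely, so P = 3 × 5/56 = 15/56.

15/56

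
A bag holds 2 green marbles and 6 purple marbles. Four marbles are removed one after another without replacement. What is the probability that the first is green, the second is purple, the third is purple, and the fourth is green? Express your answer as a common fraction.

1/28

Chain rule:
P = 2/8 × 6/7 × 5/6 × 1/5 = 60/1680 = 1/28.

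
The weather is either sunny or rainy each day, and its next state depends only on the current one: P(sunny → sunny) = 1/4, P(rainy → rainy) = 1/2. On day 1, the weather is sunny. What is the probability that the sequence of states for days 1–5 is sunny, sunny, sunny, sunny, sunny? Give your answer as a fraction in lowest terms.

1/256

Day 1 is given. For each transition, use the conditional probability from the current state:
P(sunny | sunny) = 1/4; P(sunny | sunny) = 1/4; P(sunny | sunny) = 1/4; P(sunny | sunny) = 1/4.
P = 1/4 × 1/4 × 1/4 × 1/4 = 1/256.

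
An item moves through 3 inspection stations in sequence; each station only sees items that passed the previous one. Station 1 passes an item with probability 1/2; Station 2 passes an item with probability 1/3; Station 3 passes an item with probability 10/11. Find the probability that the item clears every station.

5/33

Each stage is reached only if all earlier stages succeed, so
P = 1/2 × 1/3 × 10/11 = 10/66 = 5/33.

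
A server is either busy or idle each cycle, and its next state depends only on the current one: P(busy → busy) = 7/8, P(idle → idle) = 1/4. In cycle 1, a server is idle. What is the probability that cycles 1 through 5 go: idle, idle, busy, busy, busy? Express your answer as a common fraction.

Cycle 1 is given. For each transition, use the conditional probability from the current state:
P(idle | idle) = 1/4; P(busy | idle) = 3/4; P(busy | busy) = 7/8; P(busy | busy) = 7/8.
P = 1/4 × 3/4 × 7/8 × 7/8 = 147/1024.

147/1024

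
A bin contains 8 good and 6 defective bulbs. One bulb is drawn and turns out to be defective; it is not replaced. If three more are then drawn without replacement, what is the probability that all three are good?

28/143

With the first bulb removed, 8 good remain out of 13.
P = 8/13 × 7/12 × 6/11 = 336/1716 = 28/143.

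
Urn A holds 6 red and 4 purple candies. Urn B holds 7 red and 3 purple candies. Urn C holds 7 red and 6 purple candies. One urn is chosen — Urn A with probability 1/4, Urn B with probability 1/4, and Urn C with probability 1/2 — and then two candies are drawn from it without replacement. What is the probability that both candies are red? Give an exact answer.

87/260

From Urn A: P(both red) = (6/10)(5/9) = 1/3.
From Urn B: P(both red) = (7/10)(6/9) = 7/15.
From Urn C: P(both red) = (7/13)(6/12) = 7/26.
Total probability = (1/4)(1/3) + (1/4)(7/15) + (1/2)(7/26) = 87/260.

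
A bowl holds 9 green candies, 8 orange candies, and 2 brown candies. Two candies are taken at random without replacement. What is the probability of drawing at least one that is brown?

35/171

P(no brown) = 17/19 × 16/18 = 272/342 = 136/171.
P(at least one) = 1 − 136/171 = 35/171.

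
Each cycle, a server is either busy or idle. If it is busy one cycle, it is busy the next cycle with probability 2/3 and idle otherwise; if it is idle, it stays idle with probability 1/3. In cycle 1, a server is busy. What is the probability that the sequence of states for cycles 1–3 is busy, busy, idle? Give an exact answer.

2/9

Cycle 1 is given. For each transition, use the conditional probability from the current state:
P(busy | busy) = 2/3; P(idle | busy) = 1/3.
P = 2/3 × 1/3 = 2/9.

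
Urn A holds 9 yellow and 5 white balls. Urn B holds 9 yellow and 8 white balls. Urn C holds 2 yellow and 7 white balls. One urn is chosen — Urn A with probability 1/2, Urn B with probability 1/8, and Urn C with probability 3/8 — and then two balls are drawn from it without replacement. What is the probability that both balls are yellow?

From Urn A: P(both yellow) = (9/14)(8/13) = 36/91.
From Urn B: P(both yellow) = (9/17)(8/16) = 9/34.
From Urn C: P(both yellow) = (2/9)(1/8) = 1/36.
Total probability = (1/2)(36/91) + (1/8)(9/34) + (3/8)(1/36) = 35837/148512.

35837/148512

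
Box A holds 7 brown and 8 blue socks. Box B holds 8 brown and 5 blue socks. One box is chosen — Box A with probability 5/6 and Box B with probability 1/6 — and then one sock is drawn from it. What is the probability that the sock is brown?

From Box A: P(brown) = 7/15.
From Box B: P(brown) = 8/13.
Total probability = (5/6)(7/15) + (1/6)(8/13) = 115/234.

115/234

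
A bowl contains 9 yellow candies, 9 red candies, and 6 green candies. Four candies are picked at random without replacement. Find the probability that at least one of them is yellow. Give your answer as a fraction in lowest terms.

P(no yellow) = 15/24 × 14/23 × 13/22 × 12/21 = 32760/255024 = 65/506.
P(at least one) = 1 − 65/506 = 441/506.

441/506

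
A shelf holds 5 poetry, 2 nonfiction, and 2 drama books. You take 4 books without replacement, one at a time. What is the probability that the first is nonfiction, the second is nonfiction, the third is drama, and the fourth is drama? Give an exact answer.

1/756

Chain rule:
P = 2/9 × 1/8 × 2/7 × 1/6 = 4/3024 = 1/756.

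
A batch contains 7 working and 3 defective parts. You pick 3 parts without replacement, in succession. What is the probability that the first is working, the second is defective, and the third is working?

Chain rule:
P = 7/10 × 3/9 × 6/8 = 126/720 = 7/40.

7/40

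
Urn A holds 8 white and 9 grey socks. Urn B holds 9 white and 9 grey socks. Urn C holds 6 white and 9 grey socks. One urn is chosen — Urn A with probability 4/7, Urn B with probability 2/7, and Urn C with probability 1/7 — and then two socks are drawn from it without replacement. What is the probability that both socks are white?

From Urn A: P(both white) = (8/17)(7/16) = 7/34.
From Urn B: P(both white) = (9/18)(8/17) = 4/17.
From Urn C: P(both white) = (6/15)(5/14) = 1/7.
Total probability = (4/7)(7/34) + (2/7)(4/17) + (1/7)(1/7) = 171/833.

171/833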